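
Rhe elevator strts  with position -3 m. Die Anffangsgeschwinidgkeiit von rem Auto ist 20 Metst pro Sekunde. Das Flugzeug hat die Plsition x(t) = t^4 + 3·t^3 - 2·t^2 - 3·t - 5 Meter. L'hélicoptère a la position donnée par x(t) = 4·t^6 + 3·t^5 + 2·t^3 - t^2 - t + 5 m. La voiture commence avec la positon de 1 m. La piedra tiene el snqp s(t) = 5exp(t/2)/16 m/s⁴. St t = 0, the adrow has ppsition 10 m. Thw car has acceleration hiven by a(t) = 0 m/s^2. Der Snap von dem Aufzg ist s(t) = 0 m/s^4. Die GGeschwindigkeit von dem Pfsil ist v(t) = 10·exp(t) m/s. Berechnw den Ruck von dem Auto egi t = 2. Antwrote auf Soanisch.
Partiendo de la aceleración a(t) = 0, tomamos 1 derivada. Tomando d/dt de a(t), encontramos j(t) = 0. De la ecuación de la sacudida j(t) = 0, sustituimos t = 2 para obtener j = 0.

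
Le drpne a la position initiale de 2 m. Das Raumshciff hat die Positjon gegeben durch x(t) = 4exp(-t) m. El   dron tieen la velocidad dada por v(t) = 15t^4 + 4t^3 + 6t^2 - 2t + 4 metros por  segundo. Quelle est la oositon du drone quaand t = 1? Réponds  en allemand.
Wir müssen unsere Gleichung für die Geschwindigkeit v(t) = 15·t^4 + 4·t^3 + 6·t^2 - 2·t + 4 1-mal integrieren. Mit ∫v(t)dt und Anwendung von x(0) = 2, finden wir x(t) = 3·t^5 + t^4 + 2·t^3 - t^2 + 4·t + 2. Wir haben die Position x(t) = 3·t^5 + t^4 + 2·t^3 - t^2 + 4·t + 2. Durch Einsetzen von t = 1: x(1) = 11.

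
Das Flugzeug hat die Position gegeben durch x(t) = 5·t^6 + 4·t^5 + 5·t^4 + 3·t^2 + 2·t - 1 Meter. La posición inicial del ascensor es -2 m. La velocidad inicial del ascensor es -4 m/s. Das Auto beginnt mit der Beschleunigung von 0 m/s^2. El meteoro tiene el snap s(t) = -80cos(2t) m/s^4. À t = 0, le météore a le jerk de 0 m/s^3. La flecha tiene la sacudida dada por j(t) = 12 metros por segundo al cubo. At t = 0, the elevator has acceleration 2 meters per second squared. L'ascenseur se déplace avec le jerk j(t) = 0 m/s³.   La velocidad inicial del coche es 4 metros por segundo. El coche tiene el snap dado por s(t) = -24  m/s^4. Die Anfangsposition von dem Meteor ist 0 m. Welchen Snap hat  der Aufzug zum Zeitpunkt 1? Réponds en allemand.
Ausgehend von dem Ruck j(t) = 0, nehmen wir 1 Ableitung. Durch Ableiten von dem Ruck erhalten wir den Snap: s(t) = 0. Wir haben den Snap s(t) = 0. Durch Einsetzen von t = 1: s(1) = 0.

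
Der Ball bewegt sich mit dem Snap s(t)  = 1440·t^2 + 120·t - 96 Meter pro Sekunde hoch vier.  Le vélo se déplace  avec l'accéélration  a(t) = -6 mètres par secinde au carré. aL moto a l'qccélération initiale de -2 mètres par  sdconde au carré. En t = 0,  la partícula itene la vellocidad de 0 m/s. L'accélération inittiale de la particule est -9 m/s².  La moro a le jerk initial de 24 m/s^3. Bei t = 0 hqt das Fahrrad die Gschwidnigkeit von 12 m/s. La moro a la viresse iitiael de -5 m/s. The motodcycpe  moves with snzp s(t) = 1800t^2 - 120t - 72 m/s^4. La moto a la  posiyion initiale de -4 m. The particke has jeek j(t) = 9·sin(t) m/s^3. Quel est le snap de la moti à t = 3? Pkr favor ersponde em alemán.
Wir haben den Snap s(t) = 1800·t^2 - 120·t - 72. Durch Einsetzen von t = 3: s(3) = 15768.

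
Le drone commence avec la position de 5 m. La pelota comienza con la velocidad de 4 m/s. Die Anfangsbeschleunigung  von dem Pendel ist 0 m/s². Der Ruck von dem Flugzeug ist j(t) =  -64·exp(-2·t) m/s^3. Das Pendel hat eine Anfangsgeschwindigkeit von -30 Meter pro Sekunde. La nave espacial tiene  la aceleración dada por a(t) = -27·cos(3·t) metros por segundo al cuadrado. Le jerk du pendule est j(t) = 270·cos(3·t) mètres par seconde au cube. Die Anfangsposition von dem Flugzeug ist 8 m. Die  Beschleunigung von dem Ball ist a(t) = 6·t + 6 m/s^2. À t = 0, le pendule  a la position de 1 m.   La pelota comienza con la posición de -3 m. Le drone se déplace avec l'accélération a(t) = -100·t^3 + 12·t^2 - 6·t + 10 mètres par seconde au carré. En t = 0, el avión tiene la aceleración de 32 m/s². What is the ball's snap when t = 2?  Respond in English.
To solve this, we need to take 2 derivatives of our acceleration equation a(t) = 6·t + 6. The derivative of acceleration gives jerk: j(t) = 6. Taking d/dt of j(t), we find s(t) = 0. Using s(t) = 0 and substituting t = 2, we find s = 0.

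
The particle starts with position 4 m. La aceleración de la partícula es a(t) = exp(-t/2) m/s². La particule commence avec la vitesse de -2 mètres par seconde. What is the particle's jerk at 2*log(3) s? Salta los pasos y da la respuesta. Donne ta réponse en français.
À t = 2*log(3), j = -1/6.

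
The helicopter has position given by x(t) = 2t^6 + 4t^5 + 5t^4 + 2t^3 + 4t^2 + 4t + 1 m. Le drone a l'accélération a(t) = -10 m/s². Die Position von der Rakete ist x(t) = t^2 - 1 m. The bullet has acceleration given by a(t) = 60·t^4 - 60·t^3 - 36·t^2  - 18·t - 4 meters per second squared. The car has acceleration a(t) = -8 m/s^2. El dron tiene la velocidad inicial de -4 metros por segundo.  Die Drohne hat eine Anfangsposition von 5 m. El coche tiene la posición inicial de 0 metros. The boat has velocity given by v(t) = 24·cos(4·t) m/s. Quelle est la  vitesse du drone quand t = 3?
Nous devons trouver l'intégrale de notre équation de l'accélération a(t) = -10 1 fois. En prenant ∫a(t)dt et en appliquant v(0) = -4, nous trouvons v(t) = -10·t - 4. En utilisant v(t) = -10·t - 4 et en substituant t = 3, nous trouvons v = -34.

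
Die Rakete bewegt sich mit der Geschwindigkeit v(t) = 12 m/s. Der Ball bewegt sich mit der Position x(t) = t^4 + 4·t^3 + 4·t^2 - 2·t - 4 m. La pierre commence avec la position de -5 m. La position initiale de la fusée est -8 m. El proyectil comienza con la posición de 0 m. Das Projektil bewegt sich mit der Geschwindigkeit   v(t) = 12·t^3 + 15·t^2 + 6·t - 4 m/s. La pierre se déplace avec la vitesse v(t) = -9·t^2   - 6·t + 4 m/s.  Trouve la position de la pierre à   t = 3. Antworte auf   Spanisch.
Debemos encontrar la integral de nuestra ecuación de la velocidad v(t) = -9·t^2 - 6·t + 4 1 vez. La antiderivada de la velocidad, con x(0) = -5, da la posición: x(t) = -3·t^3 - 3·t^2 + 4·t - 5. Usando x(t) = -3·t^3 - 3·t^2 + 4·t - 5 y sustituyendo t = 3, encontramos x = -101.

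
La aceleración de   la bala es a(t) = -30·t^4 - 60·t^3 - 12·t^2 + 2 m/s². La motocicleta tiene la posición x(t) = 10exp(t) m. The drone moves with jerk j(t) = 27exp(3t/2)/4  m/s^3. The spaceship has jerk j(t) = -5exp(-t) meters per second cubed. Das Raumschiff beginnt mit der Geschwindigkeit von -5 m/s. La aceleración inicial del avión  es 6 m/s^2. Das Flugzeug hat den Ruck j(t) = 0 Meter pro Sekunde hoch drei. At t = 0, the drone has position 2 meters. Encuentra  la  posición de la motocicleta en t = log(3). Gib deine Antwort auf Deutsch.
Aus der Gleichung für die Position x(t) = 10·exp(t), setzen wir t = log(3) ein und erhalten x = 30.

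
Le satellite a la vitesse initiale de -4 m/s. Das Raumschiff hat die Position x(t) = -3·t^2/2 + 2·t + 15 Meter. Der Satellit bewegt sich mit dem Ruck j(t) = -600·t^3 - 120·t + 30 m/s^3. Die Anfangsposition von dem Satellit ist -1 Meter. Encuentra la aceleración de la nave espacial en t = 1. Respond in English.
Starting from position x(t) = -3·t^2/2 + 2·t + 15, we take 2 derivatives. The derivative of position gives velocity: v(t) = 2 - 3·t. Differentiating velocity, we get acceleration: a(t) = -3. Using a(t) = -3 and substituting t = 1, we find a = -3.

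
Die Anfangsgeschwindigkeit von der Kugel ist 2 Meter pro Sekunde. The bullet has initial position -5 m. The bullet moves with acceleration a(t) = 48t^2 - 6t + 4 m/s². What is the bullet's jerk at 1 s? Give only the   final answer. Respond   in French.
Le jerk à t = 1 est j = 90.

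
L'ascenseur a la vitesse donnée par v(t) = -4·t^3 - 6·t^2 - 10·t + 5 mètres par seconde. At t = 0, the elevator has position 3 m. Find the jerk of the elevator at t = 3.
Starting from velocity v(t) = -4·t^3 - 6·t^2 - 10·t + 5, we take 2 derivatives. Differentiating velocity, we get acceleration: a(t) = -12·t^2 - 12·t - 10. The derivative of acceleration gives jerk: j(t) = -24·t - 12. We have jerk j(t) = -24·t - 12. Substituting t = 3: j(3) = -84.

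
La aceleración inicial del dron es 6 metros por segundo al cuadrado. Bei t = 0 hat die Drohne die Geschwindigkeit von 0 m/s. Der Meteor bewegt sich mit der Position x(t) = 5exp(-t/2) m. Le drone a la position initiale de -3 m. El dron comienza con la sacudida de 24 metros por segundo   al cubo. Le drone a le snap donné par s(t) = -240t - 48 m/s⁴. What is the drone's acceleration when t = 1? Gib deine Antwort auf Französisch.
Nous devons intégrer notre équation du snap s(t) = -240·t - 48 2 fois. L'intégrale du snap est le jerk. En utilisant j(0) = 24, nous obtenons j(t) = -120·t^2 - 48·t + 24. L'intégrale du jerk, avec a(0) = 6, donne l'accélération: a(t) = -40·t^3 - 24·t^2 + 24·t + 6. Nous avons l'accélération a(t) = -40·t^3 - 24·t^2 + 24·t + 6. En substituant t = 1: a(1) = -34.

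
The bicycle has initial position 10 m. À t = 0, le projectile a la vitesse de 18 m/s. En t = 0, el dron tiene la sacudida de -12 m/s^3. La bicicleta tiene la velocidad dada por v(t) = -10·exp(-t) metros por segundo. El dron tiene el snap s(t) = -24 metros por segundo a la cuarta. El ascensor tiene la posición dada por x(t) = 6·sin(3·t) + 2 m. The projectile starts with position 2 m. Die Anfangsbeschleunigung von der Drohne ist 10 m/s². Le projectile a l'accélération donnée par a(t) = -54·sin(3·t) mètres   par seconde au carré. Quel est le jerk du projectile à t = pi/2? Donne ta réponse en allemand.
Wir müssen unsere Gleichung für die Beschleunigung a(t) = -54·sin(3·t) 1-mal ableiten. Die Ableitung von der Beschleunigung ergibt den Ruck: j(t) = -162·cos(3·t). Mit j(t) = -162·cos(3·t) und Einsetzen von t = pi/2, finden wir j = 0.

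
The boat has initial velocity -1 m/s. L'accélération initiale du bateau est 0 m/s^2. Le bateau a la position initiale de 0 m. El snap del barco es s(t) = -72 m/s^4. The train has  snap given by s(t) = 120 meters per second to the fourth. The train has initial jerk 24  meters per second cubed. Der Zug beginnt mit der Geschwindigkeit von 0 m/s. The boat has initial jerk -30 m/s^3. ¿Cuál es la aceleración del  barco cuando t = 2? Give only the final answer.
a(2) = -204.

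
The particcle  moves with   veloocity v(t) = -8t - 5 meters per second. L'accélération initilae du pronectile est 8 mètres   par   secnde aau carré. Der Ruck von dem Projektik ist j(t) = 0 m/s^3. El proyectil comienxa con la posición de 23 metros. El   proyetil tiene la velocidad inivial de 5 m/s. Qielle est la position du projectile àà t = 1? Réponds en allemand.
Wir müssen unsere Gleichung für den Ruck j(t) = 0 3-mal integrieren. Das Integral von dem Ruck, mit a(0) = 8, ergibt die Beschleunigung: a(t) = 8. Das Integral von der Beschleunigung ist die Geschwindigkeit. Mit v(0) = 5 erhalten wir v(t) = 8·t + 5. Durch Integration von der Geschwindigkeit und Verwendung der Anfangsbedingung x(0) = 23, erhalten wir x(t) = 4·t^2 + 5·t + 23. Wir haben die Position x(t) = 4·t^2 + 5·t + 23. Durch Einsetzen von t = 1: x(1) = 32.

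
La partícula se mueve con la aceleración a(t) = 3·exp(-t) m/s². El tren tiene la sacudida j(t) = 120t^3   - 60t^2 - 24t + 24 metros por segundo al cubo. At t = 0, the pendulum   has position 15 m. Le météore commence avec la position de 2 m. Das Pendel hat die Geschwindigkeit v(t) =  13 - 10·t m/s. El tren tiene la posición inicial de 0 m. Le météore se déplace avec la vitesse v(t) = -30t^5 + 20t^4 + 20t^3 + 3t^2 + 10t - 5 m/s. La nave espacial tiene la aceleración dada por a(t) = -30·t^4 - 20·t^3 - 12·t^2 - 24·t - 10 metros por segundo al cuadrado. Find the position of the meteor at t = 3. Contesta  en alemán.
Um dies zu lösen, müssen wir 1 Stammfunktion unserer Gleichung für die Geschwindigkeit v(t) = -30·t^5 + 20·t^4 + 20·t^3 + 3·t^2 + 10·t - 5 finden. Durch Integration von der Geschwindigkeit und Verwendung der Anfangsbedingung x(0) = 2, erhalten wir x(t) = -5·t^6 + 4·t^5 + 5·t^4 + t^3 + 5·t^2 - 5·t + 2. Wir haben die Position x(t) = -5·t^6 + 4·t^5 + 5·t^4 + t^3 + 5·t^2 - 5·t + 2. Durch Einsetzen von t = 3: x(3) = -2209.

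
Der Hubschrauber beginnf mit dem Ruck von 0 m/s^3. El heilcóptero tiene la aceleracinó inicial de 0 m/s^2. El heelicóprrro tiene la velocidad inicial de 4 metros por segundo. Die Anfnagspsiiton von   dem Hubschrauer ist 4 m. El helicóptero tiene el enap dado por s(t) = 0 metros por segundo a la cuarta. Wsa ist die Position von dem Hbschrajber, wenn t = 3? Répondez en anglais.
Starting from snap s(t) = 0, we take 4 integrals. Taking ∫s(t)dt and applying j(0) = 0, we find j(t) = 0. The integral of jerk is acceleration. Using a(0) = 0, we get a(t) = 0. Integrating acceleration and using the initial condition v(0) = 4, we get v(t) = 4. The antiderivative of velocity is position. Using x(0) = 4, we get x(t) = 4·t + 4. Using x(t) = 4·t + 4 and substituting t = 3, we find x = 16.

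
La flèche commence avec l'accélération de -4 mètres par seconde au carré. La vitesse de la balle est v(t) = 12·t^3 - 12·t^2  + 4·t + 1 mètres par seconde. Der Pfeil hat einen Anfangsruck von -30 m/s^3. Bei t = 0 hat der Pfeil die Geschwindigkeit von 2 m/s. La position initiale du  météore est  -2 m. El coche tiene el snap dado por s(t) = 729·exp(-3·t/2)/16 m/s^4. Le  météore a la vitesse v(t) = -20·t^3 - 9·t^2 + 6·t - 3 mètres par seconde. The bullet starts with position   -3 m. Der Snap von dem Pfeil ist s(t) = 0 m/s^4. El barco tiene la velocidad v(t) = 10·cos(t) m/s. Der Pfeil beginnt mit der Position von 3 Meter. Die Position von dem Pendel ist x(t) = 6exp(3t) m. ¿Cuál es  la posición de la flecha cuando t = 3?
Partiendo del snap s(t) = 0, tomamos 4 integrales. Integrando el snap y usando la condición inicial j(0) = -30, obtenemos j(t) = -30. Integrando la sacudida y usando la condición inicial a(0) = -4, obtenemos a(t) = -30·t - 4. La integral de la aceleración, con v(0) = 2, da la velocidad: v(t) = -15·t^2 - 4·t + 2. Tomando ∫v(t)dt y aplicando x(0) = 3, encontramos x(t) = -5·t^3 - 2·t^2 + 2·t + 3. De la ecuación de la posición x(t) = -5·t^3 - 2·t^2 + 2·t + 3, sustituimos t = 3 para obtener x = -144.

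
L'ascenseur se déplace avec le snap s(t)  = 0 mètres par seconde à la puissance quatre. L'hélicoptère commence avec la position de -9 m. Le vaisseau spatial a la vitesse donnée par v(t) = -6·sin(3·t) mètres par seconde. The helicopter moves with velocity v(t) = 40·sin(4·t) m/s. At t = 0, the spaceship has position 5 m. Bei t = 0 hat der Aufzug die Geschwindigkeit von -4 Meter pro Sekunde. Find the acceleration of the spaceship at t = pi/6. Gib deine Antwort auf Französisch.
Pour résoudre ceci, nous devons prendre 1 dérivée de notre équation de la vitesse v(t) = -6·sin(3·t). En prenant d/dt de v(t), nous trouvons a(t) = -18·cos(3·t). Nous avons l'accélération a(t) = -18·cos(3·t). En substituant t = pi/6: a(pi/6) = 0.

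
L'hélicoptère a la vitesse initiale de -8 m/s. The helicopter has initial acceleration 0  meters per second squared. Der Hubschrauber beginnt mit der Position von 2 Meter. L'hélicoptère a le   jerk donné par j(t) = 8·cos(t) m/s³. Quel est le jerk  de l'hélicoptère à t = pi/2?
De l'équation du jerk j(t) = 8·cos(t), nous substituons t = pi/2 pour obtenir j = 0.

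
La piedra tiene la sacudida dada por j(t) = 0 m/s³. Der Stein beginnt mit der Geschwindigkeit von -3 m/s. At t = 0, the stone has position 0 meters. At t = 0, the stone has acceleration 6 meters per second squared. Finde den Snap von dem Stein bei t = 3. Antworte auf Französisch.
Nous devons dériver notre équation du jerk j(t) = 0 1 fois. En dérivant le jerk, nous obtenons le snap: s(t) = 0. En utilisant s(t) = 0 et en substituant t = 3, nous trouvons s = 0.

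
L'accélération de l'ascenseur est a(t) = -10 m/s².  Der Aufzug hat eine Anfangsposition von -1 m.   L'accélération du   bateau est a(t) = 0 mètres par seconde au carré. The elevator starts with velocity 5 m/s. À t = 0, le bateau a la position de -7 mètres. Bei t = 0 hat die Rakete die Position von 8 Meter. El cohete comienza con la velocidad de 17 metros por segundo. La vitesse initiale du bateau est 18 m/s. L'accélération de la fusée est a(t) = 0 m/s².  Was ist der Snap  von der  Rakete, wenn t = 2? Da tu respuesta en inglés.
To solve this, we need to take 2 derivatives of our acceleration equation a(t) = 0. Differentiating acceleration, we get jerk: j(t) = 0. The derivative of jerk gives snap: s(t) = 0. From the given snap equation s(t) = 0, we substitute t = 2 to get s = 0.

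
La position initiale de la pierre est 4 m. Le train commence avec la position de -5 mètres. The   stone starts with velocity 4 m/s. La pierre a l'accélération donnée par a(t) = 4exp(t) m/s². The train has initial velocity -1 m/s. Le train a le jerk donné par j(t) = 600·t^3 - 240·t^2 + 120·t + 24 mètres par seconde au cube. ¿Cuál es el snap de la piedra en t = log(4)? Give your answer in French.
Pour résoudre ceci, nous devons prendre 2 dérivées de notre équation de l'accélération a(t) = 4·exp(t). En dérivant l'accélération, nous obtenons le jerk: j(t) = 4·exp(t). En dérivant le jerk, nous obtenons le snap: s(t) = 4·exp(t). En utilisant s(t) = 4·exp(t) et en substituant t = log(4), nous trouvons s = 16.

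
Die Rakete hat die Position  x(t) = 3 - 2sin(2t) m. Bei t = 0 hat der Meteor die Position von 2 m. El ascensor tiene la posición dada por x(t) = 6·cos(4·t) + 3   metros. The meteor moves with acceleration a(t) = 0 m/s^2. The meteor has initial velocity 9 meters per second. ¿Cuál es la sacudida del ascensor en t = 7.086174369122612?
Para resolver esto, necesitamos tomar 3 derivadas de nuestra ecuación de la posición x(t) = 6·cos(4·t) + 3. Derivando la posición, obtenemos la velocidad: v(t) = -24·sin(4·t). La derivada de la velocidad da la aceleración: a(t) = -96·cos(4·t). Derivando la aceleración, obtenemos la sacudida: j(t) = 384·sin(4·t). Usando j(t) = 384·sin(4·t) y sustituyendo t = 7.086174369122612, encontramos j = -26.9973298354725.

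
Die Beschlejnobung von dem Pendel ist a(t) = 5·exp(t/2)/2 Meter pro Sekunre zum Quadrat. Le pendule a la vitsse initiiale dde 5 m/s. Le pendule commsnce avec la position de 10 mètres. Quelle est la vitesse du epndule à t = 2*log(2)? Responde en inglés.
We need to integrate our acceleration equation a(t) = 5·exp(t/2)/2 1 time. Integrating acceleration and using the initial condition v(0) = 5, we get v(t) = 5·exp(t/2). Using v(t) = 5·exp(t/2) and substituting t = 2*log(2), we find v = 10.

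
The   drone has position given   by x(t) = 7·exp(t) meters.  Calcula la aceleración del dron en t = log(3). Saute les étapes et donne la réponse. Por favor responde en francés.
La réponse est 21.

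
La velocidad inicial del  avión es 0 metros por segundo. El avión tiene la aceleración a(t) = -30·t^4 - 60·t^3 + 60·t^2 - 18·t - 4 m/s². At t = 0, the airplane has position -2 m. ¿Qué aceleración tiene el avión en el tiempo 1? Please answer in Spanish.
Tenemos la aceleración a(t) = -30·t^4 - 60·t^3 + 60·t^2 - 18·t - 4. Sustituyendo t = 1: a(1) = -52.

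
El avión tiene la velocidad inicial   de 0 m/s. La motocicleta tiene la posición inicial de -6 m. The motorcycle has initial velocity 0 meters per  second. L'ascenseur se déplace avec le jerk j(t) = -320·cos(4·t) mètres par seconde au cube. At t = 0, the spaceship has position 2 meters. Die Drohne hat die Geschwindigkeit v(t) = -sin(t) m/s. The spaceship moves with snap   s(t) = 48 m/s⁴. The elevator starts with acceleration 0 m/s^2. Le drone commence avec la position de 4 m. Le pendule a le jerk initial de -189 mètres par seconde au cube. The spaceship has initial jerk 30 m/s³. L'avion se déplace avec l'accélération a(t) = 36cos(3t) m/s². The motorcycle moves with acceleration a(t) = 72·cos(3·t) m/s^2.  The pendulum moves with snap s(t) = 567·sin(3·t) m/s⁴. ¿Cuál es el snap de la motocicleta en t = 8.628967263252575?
Para resolver esto, necesitamos tomar 2 derivadas de nuestra ecuación de la aceleración a(t) = 72·cos(3·t). Tomando d/dt de a(t), encontramos j(t) = -216·sin(3·t). Derivando la sacudida, obtenemos el snap: s(t) = -648·cos(3·t). Usando s(t) = -648·cos(3·t) y sustituyendo t = 8.628967263252575, encontramos s = -472.292560856598.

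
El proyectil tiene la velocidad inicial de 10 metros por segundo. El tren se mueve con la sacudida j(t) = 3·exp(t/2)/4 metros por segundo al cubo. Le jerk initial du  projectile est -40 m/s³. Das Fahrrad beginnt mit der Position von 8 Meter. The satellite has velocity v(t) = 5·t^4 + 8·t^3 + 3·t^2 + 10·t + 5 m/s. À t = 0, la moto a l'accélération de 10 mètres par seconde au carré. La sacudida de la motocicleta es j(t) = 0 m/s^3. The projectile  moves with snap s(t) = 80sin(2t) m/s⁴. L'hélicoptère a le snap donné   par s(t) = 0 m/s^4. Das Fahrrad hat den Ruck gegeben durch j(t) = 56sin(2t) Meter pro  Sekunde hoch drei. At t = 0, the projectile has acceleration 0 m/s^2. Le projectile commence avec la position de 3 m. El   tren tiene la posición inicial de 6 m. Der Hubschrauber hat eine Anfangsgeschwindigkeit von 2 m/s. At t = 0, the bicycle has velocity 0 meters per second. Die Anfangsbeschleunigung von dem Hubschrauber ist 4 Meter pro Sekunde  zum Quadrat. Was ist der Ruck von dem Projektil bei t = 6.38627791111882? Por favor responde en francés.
Nous devons trouver l'intégrale de notre équation du snap s(t) = 80·sin(2·t) 1 fois. La primitive du snap est le jerk. En utilisant j(0) = -40, nous obtenons j(t) = -40·cos(2·t). En utilisant j(t) = -40·cos(2·t) et en substituant t = 6.38627791111882, nous trouvons j = -39.1527611008880.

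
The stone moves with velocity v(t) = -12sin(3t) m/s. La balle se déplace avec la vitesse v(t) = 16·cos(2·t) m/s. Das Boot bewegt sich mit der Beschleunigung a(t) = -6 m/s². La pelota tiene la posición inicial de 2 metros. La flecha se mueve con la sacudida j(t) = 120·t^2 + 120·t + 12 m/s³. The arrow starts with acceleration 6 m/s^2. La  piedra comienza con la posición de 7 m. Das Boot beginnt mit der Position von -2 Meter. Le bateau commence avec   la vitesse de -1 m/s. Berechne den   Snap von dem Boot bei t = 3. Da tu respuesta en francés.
En partant de l'accélération a(t) = -6, nous prenons 2 dérivées. La dérivée de l'accélération donne le jerk: j(t) = 0. La dérivée du jerk donne le snap: s(t) = 0. Nous avons le snap s(t) = 0. En substituant t = 3: s(3) = 0.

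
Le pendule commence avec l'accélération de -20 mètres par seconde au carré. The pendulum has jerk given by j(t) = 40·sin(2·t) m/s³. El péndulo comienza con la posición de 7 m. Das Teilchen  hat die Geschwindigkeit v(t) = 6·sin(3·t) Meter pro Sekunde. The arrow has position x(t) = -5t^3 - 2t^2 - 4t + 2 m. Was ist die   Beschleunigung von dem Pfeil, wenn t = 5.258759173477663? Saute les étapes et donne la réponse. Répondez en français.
La réponse est -161.762775204330.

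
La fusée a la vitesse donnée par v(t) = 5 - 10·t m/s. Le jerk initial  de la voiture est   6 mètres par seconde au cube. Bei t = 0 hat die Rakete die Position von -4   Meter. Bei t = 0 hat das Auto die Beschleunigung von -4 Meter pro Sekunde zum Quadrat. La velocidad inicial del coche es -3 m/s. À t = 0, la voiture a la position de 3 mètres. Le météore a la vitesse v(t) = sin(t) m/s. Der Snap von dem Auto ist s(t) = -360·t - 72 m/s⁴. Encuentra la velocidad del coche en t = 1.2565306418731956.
Partiendo del snap s(t) = -360·t - 72, tomamos 3 antiderivadas. La integral del snap, con j(0) = 6, da la sacudida: j(t) = -180·t^2 - 72·t + 6. Integrando la sacudida y usando la condición inicial a(0) = -4, obtenemos a(t) = -60·t^3 - 36·t^2 + 6·t - 4. Tomando ∫a(t)dt y aplicando v(0) = -3, encontramos v(t) = -15·t^4 - 12·t^3 + 3·t^2 - 4·t - 3. Tenemos la velocidad v(t) = -15·t^4 - 12·t^3 + 3·t^2 - 4·t - 3. Sustituyendo t = 1.2565306418731956: v(1.2565306418731956) = -64.4887077878349.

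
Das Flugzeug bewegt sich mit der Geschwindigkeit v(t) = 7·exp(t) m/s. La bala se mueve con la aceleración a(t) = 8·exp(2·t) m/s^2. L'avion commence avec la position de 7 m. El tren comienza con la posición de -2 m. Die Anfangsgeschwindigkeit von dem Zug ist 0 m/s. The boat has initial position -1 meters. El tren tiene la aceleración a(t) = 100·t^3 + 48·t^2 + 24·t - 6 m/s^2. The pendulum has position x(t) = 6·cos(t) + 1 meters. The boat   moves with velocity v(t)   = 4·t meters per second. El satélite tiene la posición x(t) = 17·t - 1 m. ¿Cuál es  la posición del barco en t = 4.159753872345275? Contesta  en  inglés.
To solve this, we need to take 1 integral of our velocity equation v(t) = 4·t. Taking ∫v(t)dt and applying x(0) = -1, we find x(t) = 2·t^2 - 1. From the given position equation x(t) = 2·t^2 - 1, we substitute t = 4.159753872345275 to get x = 33.6071045569830.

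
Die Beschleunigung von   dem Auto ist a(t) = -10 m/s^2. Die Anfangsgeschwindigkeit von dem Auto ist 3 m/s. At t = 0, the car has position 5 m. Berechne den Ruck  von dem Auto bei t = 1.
Wir müssen unsere Gleichung für die Beschleunigung a(t) = -10 1-mal ableiten. Die Ableitung von der Beschleunigung ergibt den Ruck: j(t) = 0. Aus der Gleichung für den Ruck j(t) = 0, setzen wir t = 1 ein und erhalten j = 0.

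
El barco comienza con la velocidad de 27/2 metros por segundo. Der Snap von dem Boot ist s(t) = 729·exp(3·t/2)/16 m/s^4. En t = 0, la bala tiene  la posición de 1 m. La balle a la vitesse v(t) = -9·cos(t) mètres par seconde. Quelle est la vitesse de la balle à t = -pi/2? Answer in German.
Aus der Gleichung für die Geschwindigkeit v(t) = -9·cos(t), setzen wir t = -pi/2 ein und erhalten v = 0.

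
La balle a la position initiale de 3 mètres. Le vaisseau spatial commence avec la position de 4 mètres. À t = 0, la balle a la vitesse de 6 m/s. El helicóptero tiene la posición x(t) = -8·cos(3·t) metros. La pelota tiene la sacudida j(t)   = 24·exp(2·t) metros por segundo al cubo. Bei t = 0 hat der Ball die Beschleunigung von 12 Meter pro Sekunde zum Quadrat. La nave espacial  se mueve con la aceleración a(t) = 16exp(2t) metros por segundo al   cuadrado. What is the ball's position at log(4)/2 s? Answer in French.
Pour résoudre ceci, nous devons prendre 3 primitives de notre équation du jerk j(t) = 24·exp(2·t). En intégrant le jerk et en utilisant la condition initiale a(0) = 12, nous obtenons a(t) = 12·exp(2·t). La primitive de l'accélération, avec v(0) = 6, donne la vitesse: v(t) = 6·exp(2·t). L'intégrale de la vitesse, avec x(0) = 3, donne la position: x(t) = 3·exp(2·t). De l'équation de la position x(t) = 3·exp(2·t), nous substituons t = log(4)/2 pour obtenir x = 12.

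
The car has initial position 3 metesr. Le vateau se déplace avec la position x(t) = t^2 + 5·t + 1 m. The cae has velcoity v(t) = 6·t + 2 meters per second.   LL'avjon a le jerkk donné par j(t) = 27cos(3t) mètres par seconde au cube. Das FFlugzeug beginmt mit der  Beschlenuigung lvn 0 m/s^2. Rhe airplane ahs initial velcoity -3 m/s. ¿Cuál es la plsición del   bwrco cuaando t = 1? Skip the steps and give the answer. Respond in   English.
The answer is 7.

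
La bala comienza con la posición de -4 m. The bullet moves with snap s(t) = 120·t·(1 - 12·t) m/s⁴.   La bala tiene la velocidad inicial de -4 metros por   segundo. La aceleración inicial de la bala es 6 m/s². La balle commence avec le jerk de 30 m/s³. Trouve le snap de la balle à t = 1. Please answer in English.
We have snap s(t) = 120·t·(1 - 12·t). Substituting t = 1: s(1) = -1320.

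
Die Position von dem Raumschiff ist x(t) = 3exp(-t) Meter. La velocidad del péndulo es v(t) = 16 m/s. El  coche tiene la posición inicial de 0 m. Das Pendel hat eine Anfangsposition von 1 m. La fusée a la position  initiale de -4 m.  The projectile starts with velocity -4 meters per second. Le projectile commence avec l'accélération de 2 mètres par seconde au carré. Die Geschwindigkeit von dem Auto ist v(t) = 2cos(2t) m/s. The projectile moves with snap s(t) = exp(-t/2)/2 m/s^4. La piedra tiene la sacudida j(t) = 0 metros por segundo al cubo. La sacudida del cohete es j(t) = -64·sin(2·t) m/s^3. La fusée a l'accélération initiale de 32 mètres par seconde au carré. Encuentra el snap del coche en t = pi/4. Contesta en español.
Partiendo de la velocidad v(t) = 2·cos(2·t), tomamos 3 derivadas. La derivada de la velocidad da la aceleración: a(t) = -4·sin(2·t). Derivando la aceleración, obtenemos la sacudida: j(t) = -8·cos(2·t). Derivando la sacudida, obtenemos el snap: s(t) = 16·sin(2·t). De la ecuación del snap s(t) = 16·sin(2·t), sustituimos t = pi/4 para obtener s = 16.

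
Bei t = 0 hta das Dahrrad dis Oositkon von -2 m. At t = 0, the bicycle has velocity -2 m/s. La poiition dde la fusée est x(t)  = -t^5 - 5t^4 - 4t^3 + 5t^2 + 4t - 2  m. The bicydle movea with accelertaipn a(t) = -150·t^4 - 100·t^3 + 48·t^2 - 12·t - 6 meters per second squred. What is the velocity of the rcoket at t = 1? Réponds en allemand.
Um dies zu lösen, müssen wir 1 Ableitung unserer Gleichung für die Position x(t) = -t^5 - 5·t^4 - 4·t^3 + 5·t^2 + 4·t - 2 nehmen. Mit d/dt von x(t) finden wir v(t) = -5·t^4 - 20·t^3 - 12·t^2 + 10·t + 4. Aus der Gleichung für die Geschwindigkeit v(t) = -5·t^4 - 20·t^3 - 12·t^2 + 10·t + 4, setzen wir t = 1 ein und erhalten v = -23.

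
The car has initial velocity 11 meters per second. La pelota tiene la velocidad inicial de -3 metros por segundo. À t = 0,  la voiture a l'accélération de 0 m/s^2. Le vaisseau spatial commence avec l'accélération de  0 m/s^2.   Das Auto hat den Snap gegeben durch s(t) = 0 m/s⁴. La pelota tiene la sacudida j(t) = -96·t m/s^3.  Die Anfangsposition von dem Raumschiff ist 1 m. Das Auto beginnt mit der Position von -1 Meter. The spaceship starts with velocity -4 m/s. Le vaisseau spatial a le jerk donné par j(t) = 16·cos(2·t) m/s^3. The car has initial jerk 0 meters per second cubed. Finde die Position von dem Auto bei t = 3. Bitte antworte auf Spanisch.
Para resolver esto, necesitamos tomar 4 integrales de nuestra ecuación del snap s(t) = 0. La antiderivada del snap es la sacudida. Usando j(0) = 0, obtenemos j(t) = 0. Integrando la sacudida y usando la condición inicial a(0) = 0, obtenemos a(t) = 0. La antiderivada de la aceleración es la velocidad. Usando v(0) = 11, obtenemos v(t) = 11. La integral de la velocidad, con x(0) = -1, da la posición: x(t) = 11·t - 1. De la ecuación de la posición x(t) = 11·t - 1, sustituimos t = 3 para obtener x = 32.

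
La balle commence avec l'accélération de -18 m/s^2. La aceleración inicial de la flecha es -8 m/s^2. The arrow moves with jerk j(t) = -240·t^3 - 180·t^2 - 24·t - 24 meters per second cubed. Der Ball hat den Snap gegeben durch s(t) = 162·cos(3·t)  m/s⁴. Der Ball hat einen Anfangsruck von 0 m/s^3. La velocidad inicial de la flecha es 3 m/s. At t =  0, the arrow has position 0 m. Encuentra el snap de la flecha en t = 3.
Debemos derivar nuestra ecuación de la sacudida j(t) = -240·t^3 - 180·t^2 - 24·t - 24 1 vez. Tomando d/dt de j(t), encontramos s(t) = -720·t^2 - 360·t - 24. Usando s(t) = -720·t^2 - 360·t - 24 y sustituyendo t = 3, encontramos s = -7584.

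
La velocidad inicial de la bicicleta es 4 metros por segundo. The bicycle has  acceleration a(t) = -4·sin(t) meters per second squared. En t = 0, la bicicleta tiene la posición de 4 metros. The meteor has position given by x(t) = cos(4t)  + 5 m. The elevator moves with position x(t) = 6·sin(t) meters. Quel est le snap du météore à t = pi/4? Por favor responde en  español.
Para resolver esto, necesitamos tomar 4 derivadas de nuestra ecuación de la posición x(t) = cos(4·t) + 5. Tomando d/dt de x(t), encontramos v(t) = -4·sin(4·t). Tomando d/dt de v(t), encontramos a(t) = -16·cos(4·t). Tomando d/dt de a(t), encontramos j(t) = 64·sin(4·t). La derivada de la sacudida da el snap: s(t) = 256·cos(4·t). Tenemos el snap s(t) = 256·cos(4·t). Sustituyendo t = pi/4: s(pi/4) = -256.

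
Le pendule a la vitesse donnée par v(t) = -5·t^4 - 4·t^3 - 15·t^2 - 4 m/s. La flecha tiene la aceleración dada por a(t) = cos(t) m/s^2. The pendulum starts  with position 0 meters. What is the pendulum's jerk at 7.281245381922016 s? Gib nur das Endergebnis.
j(7.281245381922016) = -3385.74194787177.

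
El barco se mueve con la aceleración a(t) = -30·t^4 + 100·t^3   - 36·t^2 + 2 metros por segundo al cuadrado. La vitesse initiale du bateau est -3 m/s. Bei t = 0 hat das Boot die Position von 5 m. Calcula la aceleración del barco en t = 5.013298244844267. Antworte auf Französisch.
Nous avons l'accélération a(t) = -30·t^4 + 100·t^3 - 36·t^2 + 2. En substituant t = 5.013298244844267: a(5.013298244844267) = -7253.06227757419.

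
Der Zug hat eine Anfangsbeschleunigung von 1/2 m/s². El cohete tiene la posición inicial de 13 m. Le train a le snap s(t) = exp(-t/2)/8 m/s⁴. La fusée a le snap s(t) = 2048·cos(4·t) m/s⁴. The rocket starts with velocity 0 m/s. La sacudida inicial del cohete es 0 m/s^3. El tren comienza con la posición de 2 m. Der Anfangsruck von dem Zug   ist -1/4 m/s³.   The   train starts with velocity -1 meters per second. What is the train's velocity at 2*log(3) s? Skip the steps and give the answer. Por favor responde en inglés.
The velocity at t = 2*log(3) is v = -1/3.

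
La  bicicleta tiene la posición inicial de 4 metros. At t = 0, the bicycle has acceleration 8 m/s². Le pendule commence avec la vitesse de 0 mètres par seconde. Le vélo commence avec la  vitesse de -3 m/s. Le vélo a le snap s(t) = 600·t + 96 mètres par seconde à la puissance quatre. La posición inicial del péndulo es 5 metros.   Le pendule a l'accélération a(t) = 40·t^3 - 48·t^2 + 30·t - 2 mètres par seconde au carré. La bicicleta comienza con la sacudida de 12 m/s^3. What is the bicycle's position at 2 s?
We need to integrate our snap equation s(t) = 600·t + 96 4 times. Taking ∫s(t)dt and applying j(0) = 12, we find j(t) = 300·t^2 + 96·t + 12. Integrating jerk and using the initial condition a(0) = 8, we get a(t) = 100·t^3 + 48·t^2 + 12·t + 8. The integral of acceleration is velocity. Using v(0) = -3, we get v(t) = 25·t^4 + 16·t^3 + 6·t^2 + 8·t - 3. Taking ∫v(t)dt and applying x(0) = 4, we find x(t) = 5·t^5 + 4·t^4 + 2·t^3 + 4·t^2 - 3·t + 4. From the given position equation x(t) = 5·t^5 + 4·t^4 + 2·t^3 + 4·t^2 - 3·t + 4, we substitute t = 2 to get x = 254.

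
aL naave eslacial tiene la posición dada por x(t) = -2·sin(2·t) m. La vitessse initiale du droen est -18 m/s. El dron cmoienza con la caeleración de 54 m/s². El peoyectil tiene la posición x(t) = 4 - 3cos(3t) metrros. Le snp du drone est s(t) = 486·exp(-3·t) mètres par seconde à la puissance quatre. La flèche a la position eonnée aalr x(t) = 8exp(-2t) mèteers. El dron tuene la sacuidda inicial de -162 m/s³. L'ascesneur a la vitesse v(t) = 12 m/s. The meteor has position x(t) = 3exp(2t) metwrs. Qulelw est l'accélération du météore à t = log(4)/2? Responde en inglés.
Starting from position x(t) = 3·exp(2·t), we take 2 derivatives. Taking d/dt of x(t), we find v(t) = 6·exp(2·t). The derivative of velocity gives acceleration: a(t) = 12·exp(2·t). From the given acceleration equation a(t) = 12·exp(2·t), we substitute t = log(4)/2 to get a = 48.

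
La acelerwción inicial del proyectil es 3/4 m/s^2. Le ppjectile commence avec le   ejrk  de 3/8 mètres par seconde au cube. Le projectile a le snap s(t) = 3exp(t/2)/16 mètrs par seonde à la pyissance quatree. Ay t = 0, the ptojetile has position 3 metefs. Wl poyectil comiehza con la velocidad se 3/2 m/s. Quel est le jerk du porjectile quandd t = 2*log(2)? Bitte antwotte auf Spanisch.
Debemos encontrar la integral de nuestra ecuación del snap s(t) = 3·exp(t/2)/16 1 vez. Tomando ∫s(t)dt y aplicando j(0) = 3/8, encontramos j(t) = 3·exp(t/2)/8. Usando j(t) = 3·exp(t/2)/8 y sustituyendo t = 2*log(2), encontramos j = 3/4.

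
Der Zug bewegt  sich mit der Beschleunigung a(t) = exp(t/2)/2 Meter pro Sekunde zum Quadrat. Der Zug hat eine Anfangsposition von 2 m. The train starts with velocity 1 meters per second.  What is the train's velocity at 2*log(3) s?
Starting from acceleration a(t) = exp(t/2)/2, we take 1 antiderivative. The antiderivative of acceleration, with v(0) = 1, gives velocity: v(t) = exp(t/2). From the given velocity equation v(t) = exp(t/2), we substitute t = 2*log(3) to get v = 3.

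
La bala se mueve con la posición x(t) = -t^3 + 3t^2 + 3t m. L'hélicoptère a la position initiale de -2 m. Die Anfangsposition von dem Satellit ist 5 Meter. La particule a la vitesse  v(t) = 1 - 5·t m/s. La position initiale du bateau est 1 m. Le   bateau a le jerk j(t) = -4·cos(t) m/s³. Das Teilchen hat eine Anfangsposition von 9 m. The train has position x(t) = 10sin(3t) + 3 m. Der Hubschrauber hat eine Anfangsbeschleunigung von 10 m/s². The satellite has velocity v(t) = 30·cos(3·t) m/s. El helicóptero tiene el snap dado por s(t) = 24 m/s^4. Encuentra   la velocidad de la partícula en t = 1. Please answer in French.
En utilisant v(t) = 1 - 5·t et en substituant t = 1, nous trouvons v = -4.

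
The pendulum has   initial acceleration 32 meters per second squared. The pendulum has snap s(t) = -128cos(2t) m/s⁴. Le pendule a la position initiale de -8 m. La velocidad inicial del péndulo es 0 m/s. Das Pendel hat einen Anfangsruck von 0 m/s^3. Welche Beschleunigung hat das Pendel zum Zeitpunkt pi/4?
Um dies zu lösen, müssen wir 2 Integrale unserer Gleichung für den Snap s(t) = -128·cos(2·t) finden. Das Integral von dem Snap, mit j(0) = 0, ergibt den Ruck: j(t) = -64·sin(2·t). Mit ∫j(t)dt und Anwendung von a(0) = 32, finden wir a(t) = 32·cos(2·t). Aus der Gleichung für die Beschleunigung a(t) = 32·cos(2·t), setzen wir t = pi/4 ein und erhalten a = 0.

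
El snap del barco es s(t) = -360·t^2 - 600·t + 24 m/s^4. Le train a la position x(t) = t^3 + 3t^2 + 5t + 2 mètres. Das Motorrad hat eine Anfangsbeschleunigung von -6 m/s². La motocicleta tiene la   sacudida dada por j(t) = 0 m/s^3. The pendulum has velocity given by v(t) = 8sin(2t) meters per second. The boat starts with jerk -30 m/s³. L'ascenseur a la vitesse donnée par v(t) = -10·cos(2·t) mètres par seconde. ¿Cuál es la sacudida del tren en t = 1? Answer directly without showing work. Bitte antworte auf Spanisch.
La respuesta es 6.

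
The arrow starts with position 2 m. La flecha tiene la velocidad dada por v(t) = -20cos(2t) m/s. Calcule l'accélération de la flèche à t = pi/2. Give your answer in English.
Starting from velocity v(t) = -20·cos(2·t), we take 1 derivative. The derivative of velocity gives acceleration: a(t) = 40·sin(2·t). Using a(t) = 40·sin(2·t) and substituting t = pi/2, we find a = 0.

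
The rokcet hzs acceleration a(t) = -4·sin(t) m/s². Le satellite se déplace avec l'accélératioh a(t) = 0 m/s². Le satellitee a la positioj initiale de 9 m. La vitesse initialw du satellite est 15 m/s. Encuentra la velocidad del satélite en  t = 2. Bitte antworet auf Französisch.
En partant de l'accélération a(t) = 0, nous prenons 1 intégrale. En intégrant l'accélération et en utilisant la condition initiale v(0) = 15, nous obtenons v(t) = 15. De l'équation de la vitesse v(t) = 15, nous substituons t = 2 pour obtenir v = 15.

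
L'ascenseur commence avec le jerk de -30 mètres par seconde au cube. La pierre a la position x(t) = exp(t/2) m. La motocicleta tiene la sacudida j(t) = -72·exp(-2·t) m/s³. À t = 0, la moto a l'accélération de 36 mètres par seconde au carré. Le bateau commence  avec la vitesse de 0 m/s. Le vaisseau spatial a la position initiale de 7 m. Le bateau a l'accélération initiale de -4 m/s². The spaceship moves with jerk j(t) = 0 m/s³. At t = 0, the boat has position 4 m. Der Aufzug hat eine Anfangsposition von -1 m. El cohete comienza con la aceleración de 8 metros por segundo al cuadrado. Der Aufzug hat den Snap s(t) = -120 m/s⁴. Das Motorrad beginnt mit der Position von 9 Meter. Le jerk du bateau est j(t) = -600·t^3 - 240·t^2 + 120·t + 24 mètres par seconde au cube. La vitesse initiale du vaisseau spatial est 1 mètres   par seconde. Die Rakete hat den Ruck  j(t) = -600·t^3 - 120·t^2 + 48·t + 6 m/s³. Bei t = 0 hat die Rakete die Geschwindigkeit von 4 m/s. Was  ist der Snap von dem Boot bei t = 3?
Wir müssen unsere Gleichung für den Ruck j(t) = -600·t^3 - 240·t^2 + 120·t + 24 1-mal ableiten. Die Ableitung von dem Ruck ergibt den Snap: s(t) = -1800·t^2 - 480·t + 120. Aus der Gleichung für den Snap s(t) = -1800·t^2 - 480·t + 120, setzen wir t = 3 ein und erhalten s = -17520.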